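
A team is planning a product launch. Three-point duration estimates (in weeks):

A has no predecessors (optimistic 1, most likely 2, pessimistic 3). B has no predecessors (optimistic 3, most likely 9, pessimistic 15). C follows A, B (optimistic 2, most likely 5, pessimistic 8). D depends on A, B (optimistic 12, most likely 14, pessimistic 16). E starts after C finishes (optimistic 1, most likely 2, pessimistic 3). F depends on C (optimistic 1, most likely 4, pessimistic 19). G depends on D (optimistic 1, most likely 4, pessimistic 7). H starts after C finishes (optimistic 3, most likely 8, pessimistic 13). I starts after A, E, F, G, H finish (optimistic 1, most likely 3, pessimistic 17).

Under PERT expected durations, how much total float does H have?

te_A = (1 + 4·2 + 3)/6 = 12/6 = 2
te_B = (3 + 4·9 + 15)/6 = 54/6 = 9
te_C = (2 + 4·5 + 8)/6 = 30/6 = 5
te_D = (12 + 4·14 + 16)/6 = 84/6 = 14
te_E = (1 + 4·2 + 3)/6 = 12/6 = 2
te_F = (1 + 4·4 + 19)/6 = 36/6 = 6
te_G = (1 + 4·4 + 7)/6 = 24/6 = 4
te_H = (3 + 4·8 + 13)/6 = 48/6 = 8
te_I = (1 + 4·3 + 17)/6 = 30/6 = 5

Forward pass:
ES_A = 0; EF_A = 2
ES_B = 0; EF_B = 9
ES_C = max(EF_A=2, EF_B=9) = 9; EF_C = 9+5 = 14
ES_D = max(EF_A=2, EF_B=9) = 9; EF_D = 9+14 = 23
ES_E = 14; EF_E = 14+2 = 16
ES_F = 14; EF_F = 14+6 = 20
ES_G = 23; EF_G = 23+4 = 27
ES_H = 14; EF_H = 14+8 = 22
ES_I = max(EF_A=2, EF_E=16, EF_F=20, EF_G=27, EF_H=22) = 27; EF_I = 27+5 = 32
Expected project duration μ = 32 weeks. Critical path: B → D → G → I.

Backward pass:
LF_I = 32; LS_I = 32−5 = 27
LF_H = LS_I = 27; LS_H = 27−8 = 19
LF_G = LS_I = 27; LS_G = 27−4 = 23
LF_F = LS_I = 27; LS_F = 27−6 = 21
LF_E = LS_I = 27; LS_E = 27−2 = 25
LF_D = LS_G = 23; LS_D = 23−14 = 9
LF_C = min(LS_E=25, LS_F=21, LS_H=19) = 19; LS_C = 19−5 = 14
LF_B = min(LS_C=14, LS_D=9) = 9; LS_B = 9−9 = 0
LF_A = min(LS_C=14, LS_D=9, LS_I=27) = 9; LS_A = 9−2 = 7
Slack_H = LS_H − ES_H = 19 − 14 = 5

5 weeks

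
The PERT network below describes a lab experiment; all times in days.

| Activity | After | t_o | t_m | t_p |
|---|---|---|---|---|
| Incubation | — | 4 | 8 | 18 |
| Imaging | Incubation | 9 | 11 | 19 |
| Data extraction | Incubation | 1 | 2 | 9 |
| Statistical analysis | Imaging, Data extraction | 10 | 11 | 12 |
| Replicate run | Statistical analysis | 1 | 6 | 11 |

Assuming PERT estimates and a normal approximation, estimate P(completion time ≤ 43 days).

0.933

te_Incubation = (4 + 4·8 + 18)/6 = 54/6 = 9; σ²_Incubation = ((18−4)/6)² = 5.444
te_Imaging = (9 + 4·11 + 19)/6 = 72/6 = 12; σ²_Imaging = ((19−9)/6)² = 2.778
te_Data extraction = (1 + 4·2 + 9)/6 = 18/6 = 3; σ²_Data extraction = ((9−1)/6)² = 1.778
te_Statistical analysis = (10 + 4·11 + 12)/6 = 66/6 = 11; σ²_Statistical analysis = ((12−10)/6)² = 0.111
te_Replicate run = (1 + 4·6 + 11)/6 = 36/6 = 6; σ²_Replicate run = ((11−1)/6)² = 2.778

Forward pass:
ES_Incubation = 0; EF_Incubation = 9
ES_Imaging = 9; EF_Imaging = 9+12 = 21
ES_Data extraction = 9; EF_Data extraction = 9+3 = 12
ES_Statistical analysis = max(EF_Imaging=21, EF_Data extraction=12) = 21; EF_Statistical analysis = 21+11 = 32
ES_Replicate run = 32; EF_Replicate run = 32+6 = 38
Expected project duration μ = 38 days. Critical path: Incubation → Imaging → Statistical analysis → Replicate run.

Variance along critical path = 5.444 + 2.778 + 0.111 + 2.778 = 11.111; σ = √11.111 = 3.333 days.
Z = (43 − 38) / 3.333 = 1.500
P(T ≤ 43) = Φ(1.500) ≈ 0.933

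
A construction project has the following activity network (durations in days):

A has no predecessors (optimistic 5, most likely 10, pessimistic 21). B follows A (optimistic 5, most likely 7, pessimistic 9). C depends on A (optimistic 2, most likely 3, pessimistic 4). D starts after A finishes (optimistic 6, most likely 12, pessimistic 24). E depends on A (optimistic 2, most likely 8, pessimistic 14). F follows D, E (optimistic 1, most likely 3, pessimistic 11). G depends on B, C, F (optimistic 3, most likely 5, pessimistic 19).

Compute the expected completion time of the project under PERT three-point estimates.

te_A = (5 + 4·10 + 21)/6 = 66/6 = 11
te_B = (5 + 4·7 + 9)/6 = 42/6 = 7
te_C = (2 + 4·3 + 4)/6 = 18/6 = 3
te_D = (6 + 4·12 + 24)/6 = 78/6 = 13
te_E = (2 + 4·8 + 14)/6 = 48/6 = 8
te_F = (1 + 4·3 + 11)/6 = 24/6 = 4
te_G = (3 + 4·5 + 19)/6 = 42/6 = 7

Forward pass:
ES_A = 0; EF_A = 11
ES_B = 11; EF_B = 11+7 = 18
ES_C = 11; EF_C = 11+3 = 14
ES_D = 11; EF_D = 11+13 = 24
ES_E = 11; EF_E = 11+8 = 19
ES_F = max(EF_D=24, EF_E=19) = 24; EF_F = 24+4 = 28
ES_G = max(EF_B=18, EF_C=14, EF_F=28) = 28; EF_G = 28+7 = 35
Expected project duration μ = 35 days. Critical path: A → D → F → G.

35 days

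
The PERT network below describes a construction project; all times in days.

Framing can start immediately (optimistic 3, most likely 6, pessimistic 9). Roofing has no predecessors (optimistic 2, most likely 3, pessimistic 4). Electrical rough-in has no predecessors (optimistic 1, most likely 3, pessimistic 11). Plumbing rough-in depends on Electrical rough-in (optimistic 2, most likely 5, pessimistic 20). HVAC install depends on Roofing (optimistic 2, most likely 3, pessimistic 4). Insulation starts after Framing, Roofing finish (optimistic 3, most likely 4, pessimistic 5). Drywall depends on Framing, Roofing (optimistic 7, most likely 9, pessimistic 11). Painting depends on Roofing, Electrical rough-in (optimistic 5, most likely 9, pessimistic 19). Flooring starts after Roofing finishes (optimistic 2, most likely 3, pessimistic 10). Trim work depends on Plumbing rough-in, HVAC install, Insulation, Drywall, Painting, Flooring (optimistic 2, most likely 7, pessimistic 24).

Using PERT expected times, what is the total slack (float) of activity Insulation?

5 days

te_Framing = (3 + 4·6 + 9)/6 = 36/6 = 6
te_Roofing = (2 + 4·3 + 4)/6 = 18/6 = 3
te_Electrical rough-in = (1 + 4·3 + 11)/6 = 24/6 = 4
te_Plumbing rough-in = (2 + 4·5 + 20)/6 = 42/6 = 7
te_HVAC install = (2 + 4·3 + 4)/6 = 18/6 = 3
te_Insulation = (3 + 4·4 + 5)/6 = 24/6 = 4
te_Drywall = (7 + 4·9 + 11)/6 = 54/6 = 9
te_Painting = (5 + 4·9 + 19)/6 = 60/6 = 10
te_Flooring = (2 + 4·3 + 10)/6 = 24/6 = 4
te_Trim work = (2 + 4·7 + 24)/6 = 54/6 = 9

Forward pass:
ES_Framing = 0; EF_Framing = 6
ES_Roofing = 0; EF_Roofing = 3
ES_Electrical rough-in = 0; EF_Electrical rough-in = 4
ES_Plumbing rough-in = 4; EF_Plumbing rough-in = 4+7 = 11
ES_HVAC install = 3; EF_HVAC install = 3+3 = 6
ES_Insulation = max(EF_Framing=6, EF_Roofing=3) = 6; EF_Insulation = 6+4 = 10
ES_Drywall = max(EF_Framing=6, EF_Roofing=3) = 6; EF_Drywall = 6+9 = 15
ES_Painting = max(EF_Roofing=3, EF_Electrical rough-in=4) = 4; EF_Painting = 4+10 = 14
ES_Flooring = 3; EF_Flooring = 3+4 = 7
ES_Trim work = max(EF_Plumbing rough-in=11, EF_HVAC install=6, EF_Insulation=10, EF_Drywall=15, EF_Painting=14, EF_Flooring=7) = 15; EF_Trim work = 15+9 = 24
Expected project duration μ = 24 days. Critical path: Framing → Drywall → Trim work.

Backward pass:
LF_Trim work = 24; LS_Trim work = 24−9 = 15
LF_Flooring = LS_Trim work = 15; LS_Flooring = 15−4 = 11
LF_Painting = LS_Trim work = 15; LS_Painting = 15−10 = 5
LF_Drywall = LS_Trim work = 15; LS_Drywall = 15−9 = 6
LF_Insulation = LS_Trim work = 15; LS_Insulation = 15−4 = 11
LF_HVAC install = LS_Trim work = 15; LS_HVAC install = 15−3 = 12
LF_Plumbing rough-in = LS_Trim work = 15; LS_Plumbing rough-in = 15−7 = 8
LF_Electrical rough-in = min(LS_Plumbing rough-in=8, LS_Painting=5) = 5; LS_Electrical rough-in = 5−4 = 1
LF_Roofing = min(LS_HVAC install=12, LS_Insulation=11, LS_Drywall=6, LS_Painting=5, LS_Flooring=11) = 5; LS_Roofing = 5−3 = 2
LF_Framing = min(LS_Insulation=11, LS_Drywall=6) = 6; LS_Framing = 6−6 = 0
Slack_Insulation = LS_Insulation − ES_Insulation = 11 − 6 = 5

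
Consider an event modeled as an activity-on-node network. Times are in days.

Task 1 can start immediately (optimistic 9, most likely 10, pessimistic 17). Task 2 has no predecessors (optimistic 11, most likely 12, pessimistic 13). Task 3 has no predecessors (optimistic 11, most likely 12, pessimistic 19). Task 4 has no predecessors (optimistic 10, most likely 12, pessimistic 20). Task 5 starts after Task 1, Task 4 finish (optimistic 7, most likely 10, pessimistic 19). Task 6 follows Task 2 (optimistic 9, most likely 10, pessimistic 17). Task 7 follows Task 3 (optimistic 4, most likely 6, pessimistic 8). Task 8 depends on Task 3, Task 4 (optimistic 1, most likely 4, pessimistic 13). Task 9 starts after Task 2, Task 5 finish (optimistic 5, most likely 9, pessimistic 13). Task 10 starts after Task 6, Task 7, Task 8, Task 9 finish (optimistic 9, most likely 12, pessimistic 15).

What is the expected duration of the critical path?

45 days

te_Task 1 = (9 + 4·10 + 17)/6 = 66/6 = 11
te_Task 2 = (11 + 4·12 + 13)/6 = 72/6 = 12
te_Task 3 = (11 + 4·12 + 19)/6 = 78/6 = 13
te_Task 4 = (10 + 4·12 + 20)/6 = 78/6 = 13
te_Task 5 = (7 + 4·10 + 19)/6 = 66/6 = 11
te_Task 6 = (9 + 4·10 + 17)/6 = 66/6 = 11
te_Task 7 = (4 + 4·6 + 8)/6 = 36/6 = 6
te_Task 8 = (1 + 4·4 + 13)/6 = 30/6 = 5
te_Task 9 = (5 + 4·9 + 13)/6 = 54/6 = 9
te_Task 10 = (9 + 4·12 + 15)/6 = 72/6 = 12

Forward pass:
ES_Task 1 = 0; EF_Task 1 = 11
ES_Task 2 = 0; EF_Task 2 = 12
ES_Task 3 = 0; EF_Task 3 = 13
ES_Task 4 = 0; EF_Task 4 = 13
ES_Task 5 = max(EF_Task 1=11, EF_Task 4=13) = 13; EF_Task 5 = 13+11 = 24
ES_Task 6 = 12; EF_Task 6 = 12+11 = 23
ES_Task 7 = 13; EF_Task 7 = 13+6 = 19
ES_Task 8 = max(EF_Task 3=13, EF_Task 4=13) = 13; EF_Task 8 = 13+5 = 18
ES_Task 9 = max(EF_Task 2=12, EF_Task 5=24) = 24; EF_Task 9 = 24+9 = 33
ES_Task 10 = max(EF_Task 6=23, EF_Task 7=19, EF_Task 8=18, EF_Task 9=33) = 33; EF_Task 10 = 33+12 = 45
Expected project duration μ = 45 days. Critical path: Task 4 → Task 5 → Task 9 → Task 10.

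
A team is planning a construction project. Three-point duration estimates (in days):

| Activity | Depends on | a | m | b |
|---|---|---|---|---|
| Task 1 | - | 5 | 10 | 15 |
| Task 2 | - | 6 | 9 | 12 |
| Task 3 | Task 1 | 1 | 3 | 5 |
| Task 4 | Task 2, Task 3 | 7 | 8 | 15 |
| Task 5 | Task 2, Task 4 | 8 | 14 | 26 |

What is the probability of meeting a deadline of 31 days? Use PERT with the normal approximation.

te_Task 1 = (5 + 4·10 + 15)/6 = 60/6 = 10; σ²_Task 1 = ((15−5)/6)² = 2.778
te_Task 2 = (6 + 4·9 + 12)/6 = 54/6 = 9; σ²_Task 2 = ((12−6)/6)² = 1.000
te_Task 3 = (1 + 4·3 + 5)/6 = 18/6 = 3; σ²_Task 3 = ((5−1)/6)² = 0.444
te_Task 4 = (7 + 4·8 + 15)/6 = 54/6 = 9; σ²_Task 4 = ((15−7)/6)² = 1.778
te_Task 5 = (8 + 4·14 + 26)/6 = 90/6 = 15; σ²_Task 5 = ((26−8)/6)² = 9.000

Forward pass:
ES_Task 1 = 0; EF_Task 1 = 10
ES_Task 2 = 0; EF_Task 2 = 9
ES_Task 3 = 10; EF_Task 3 = 10+3 = 13
ES_Task 4 = max(EF_Task 2=9, EF_Task 3=13) = 13; EF_Task 4 = 13+9 = 22
ES_Task 5 = max(EF_Task 2=9, EF_Task 4=22) = 22; EF_Task 5 = 22+15 = 37
Expected project duration μ = 37 days. Critical path: Task 1 → Task 3 → Task 4 → Task 5.

Variance along critical path = 2.778 + 0.444 + 1.778 + 9.000 = 14.000; σ = √14.000 = 3.742 days.
Z = (31 − 37) / 3.742 = -1.604
P(T ≤ 31) = Φ(-1.604) ≈ 0.054

0.054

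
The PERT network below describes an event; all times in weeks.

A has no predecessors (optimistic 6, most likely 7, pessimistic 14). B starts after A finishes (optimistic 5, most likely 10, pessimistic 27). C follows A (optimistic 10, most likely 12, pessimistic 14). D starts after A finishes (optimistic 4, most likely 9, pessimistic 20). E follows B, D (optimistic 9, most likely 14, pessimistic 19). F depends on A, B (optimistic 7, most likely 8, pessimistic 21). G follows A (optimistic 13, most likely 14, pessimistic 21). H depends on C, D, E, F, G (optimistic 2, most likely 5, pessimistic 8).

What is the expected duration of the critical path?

39 weeks

te_A = (6 + 4·7 + 14)/6 = 48/6 = 8
te_B = (5 + 4·10 + 27)/6 = 72/6 = 12
te_C = (10 + 4·12 + 14)/6 = 72/6 = 12
te_D = (4 + 4·9 + 20)/6 = 60/6 = 10
te_E = (9 + 4·14 + 19)/6 = 84/6 = 14
te_F = (7 + 4·8 + 21)/6 = 60/6 = 10
te_G = (13 + 4·14 + 21)/6 = 90/6 = 15
te_H = (2 + 4·5 + 8)/6 = 30/6 = 5

Forward pass:
ES_A = 0; EF_A = 8
ES_B = 8; EF_B = 8+12 = 20
ES_C = 8; EF_C = 8+12 = 20
ES_D = 8; EF_D = 8+10 = 18
ES_E = max(EF_B=20, EF_D=18) = 20; EF_E = 20+14 = 34
ES_F = max(EF_A=8, EF_B=20) = 20; EF_F = 20+10 = 30
ES_G = 8; EF_G = 8+15 = 23
ES_H = max(EF_C=20, EF_D=18, EF_E=34, EF_F=30, EF_G=23) = 34; EF_H = 34+5 = 39
Expected project duration μ = 39 weeks. Critical path: A → B → E → H.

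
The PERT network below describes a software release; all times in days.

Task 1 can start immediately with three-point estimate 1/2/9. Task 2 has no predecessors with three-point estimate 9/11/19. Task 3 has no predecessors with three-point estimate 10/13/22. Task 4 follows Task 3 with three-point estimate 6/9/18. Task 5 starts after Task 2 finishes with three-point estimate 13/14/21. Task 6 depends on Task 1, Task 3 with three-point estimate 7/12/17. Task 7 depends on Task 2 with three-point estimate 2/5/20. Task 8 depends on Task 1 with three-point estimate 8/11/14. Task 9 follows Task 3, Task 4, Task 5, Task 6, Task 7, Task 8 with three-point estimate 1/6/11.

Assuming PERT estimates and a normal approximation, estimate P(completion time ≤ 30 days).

0.134

te_Task 1 = (1 + 4·2 + 9)/6 = 18/6 = 3; σ²_Task 1 = ((9−1)/6)² = 1.778
te_Task 2 = (9 + 4·11 + 19)/6 = 72/6 = 12; σ²_Task 2 = ((19−9)/6)² = 2.778
te_Task 3 = (10 + 4·13 + 22)/6 = 84/6 = 14; σ²_Task 3 = ((22−10)/6)² = 4.000
te_Task 4 = (6 + 4·9 + 18)/6 = 60/6 = 10; σ²_Task 4 = ((18−6)/6)² = 4.000
te_Task 5 = (13 + 4·14 + 21)/6 = 90/6 = 15; σ²_Task 5 = ((21−13)/6)² = 1.778
te_Task 6 = (7 + 4·12 + 17)/6 = 72/6 = 12; σ²_Task 6 = ((17−7)/6)² = 2.778
te_Task 7 = (2 + 4·5 + 20)/6 = 42/6 = 7; σ²_Task 7 = ((20−2)/6)² = 9.000
te_Task 8 = (8 + 4·11 + 14)/6 = 66/6 = 11; σ²_Task 8 = ((14−8)/6)² = 1.000
te_Task 9 = (1 + 4·6 + 11)/6 = 36/6 = 6; σ²_Task 9 = ((11−1)/6)² = 2.778

Forward pass:
ES_Task 1 = 0; EF_Task 1 = 3
ES_Task 2 = 0; EF_Task 2 = 12
ES_Task 3 = 0; EF_Task 3 = 14
ES_Task 4 = 14; EF_Task 4 = 14+10 = 24
ES_Task 5 = 12; EF_Task 5 = 12+15 = 27
ES_Task 6 = max(EF_Task 1=3, EF_Task 3=14) = 14; EF_Task 6 = 14+12 = 26
ES_Task 7 = 12; EF_Task 7 = 12+7 = 19
ES_Task 8 = 3; EF_Task 8 = 3+11 = 14
ES_Task 9 = max(EF_Task 3=14, EF_Task 4=24, EF_Task 5=27, EF_Task 6=26, EF_Task 7=19, EF_Task 8=14) = 27; EF_Task 9 = 27+6 = 33
Expected project duration μ = 33 days. Critical path: Task 2 → Task 5 → Task 9.

Variance along critical path = 2.778 + 1.778 + 2.778 = 7.333; σ = √7.333 = 2.708 days.
Z = (30 − 33) / 2.708 = -1.108
P(T ≤ 30) = Φ(-1.108) ≈ 0.134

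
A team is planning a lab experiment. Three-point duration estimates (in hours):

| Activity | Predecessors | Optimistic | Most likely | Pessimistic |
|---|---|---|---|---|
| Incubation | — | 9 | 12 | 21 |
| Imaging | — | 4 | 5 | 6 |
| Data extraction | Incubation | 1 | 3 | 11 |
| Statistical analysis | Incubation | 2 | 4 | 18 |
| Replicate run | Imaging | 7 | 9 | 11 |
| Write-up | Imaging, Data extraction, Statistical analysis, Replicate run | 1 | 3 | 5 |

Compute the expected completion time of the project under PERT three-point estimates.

te_Incubation = (9 + 4·12 + 21)/6 = 78/6 = 13
te_Imaging = (4 + 4·5 + 6)/6 = 30/6 = 5
te_Data extraction = (1 + 4·3 + 11)/6 = 24/6 = 4
te_Statistical analysis = (2 + 4·4 + 18)/6 = 36/6 = 6
te_Replicate run = (7 + 4·9 + 11)/6 = 54/6 = 9
te_Write-up = (1 + 4·3 + 5)/6 = 18/6 = 3

Forward pass:
ES_Incubation = 0; EF_Incubation = 13
ES_Imaging = 0; EF_Imaging = 5
ES_Data extraction = 13; EF_Data extraction = 13+4 = 17
ES_Statistical analysis = 13; EF_Statistical analysis = 13+6 = 19
ES_Replicate run = 5; EF_Replicate run = 5+9 = 14
ES_Write-up = max(EF_Imaging=5, EF_Data extraction=17, EF_Statistical analysis=19, EF_Replicate run=14) = 19; EF_Write-up = 19+3 = 22
Expected project duration μ = 22 hours. Critical path: Incubation → Statistical analysis → Write-up.

22 hours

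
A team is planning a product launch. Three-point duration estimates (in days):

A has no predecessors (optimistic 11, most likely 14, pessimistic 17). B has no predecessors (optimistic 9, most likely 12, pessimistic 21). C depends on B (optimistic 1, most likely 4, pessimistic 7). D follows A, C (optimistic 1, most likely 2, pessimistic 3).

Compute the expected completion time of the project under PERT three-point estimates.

19 days

te_A = (11 + 4·14 + 17)/6 = 84/6 = 14
te_B = (9 + 4·12 + 21)/6 = 78/6 = 13
te_C = (1 + 4·4 + 7)/6 = 24/6 = 4
te_D = (1 + 4·2 + 3)/6 = 12/6 = 2

Forward pass:
ES_A = 0; EF_A = 14
ES_B = 0; EF_B = 13
ES_C = 13; EF_C = 13+4 = 17
ES_D = max(EF_A=14, EF_C=17) = 17; EF_D = 17+2 = 19
Expected project duration μ = 19 days. Critical path: B → C → D.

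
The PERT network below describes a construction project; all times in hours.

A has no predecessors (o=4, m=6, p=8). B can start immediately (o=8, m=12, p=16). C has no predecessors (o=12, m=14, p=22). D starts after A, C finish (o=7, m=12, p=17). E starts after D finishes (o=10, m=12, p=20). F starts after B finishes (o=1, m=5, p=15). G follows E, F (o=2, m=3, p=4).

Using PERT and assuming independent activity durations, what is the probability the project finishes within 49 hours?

0.981

te_A = (4 + 4·6 + 8)/6 = 36/6 = 6; σ²_A = ((8−4)/6)² = 0.444
te_B = (8 + 4·12 + 16)/6 = 72/6 = 12; σ²_B = ((16−8)/6)² = 1.778
te_C = (12 + 4·14 + 22)/6 = 90/6 = 15; σ²_C = ((22−12)/6)² = 2.778
te_D = (7 + 4·12 + 17)/6 = 72/6 = 12; σ²_D = ((17−7)/6)² = 2.778
te_E = (10 + 4·12 + 20)/6 = 78/6 = 13; σ²_E = ((20−10)/6)² = 2.778
te_F = (1 + 4·5 + 15)/6 = 36/6 = 6; σ²_F = ((15−1)/6)² = 5.444
te_G = (2 + 4·3 + 4)/6 = 18/6 = 3; σ²_G = ((4−2)/6)² = 0.111

Forward pass:
ES_A = 0; EF_A = 6
ES_B = 0; EF_B = 12
ES_C = 0; EF_C = 15
ES_D = max(EF_A=6, EF_C=15) = 15; EF_D = 15+12 = 27
ES_E = 27; EF_E = 27+13 = 40
ES_F = 12; EF_F = 12+6 = 18
ES_G = max(EF_E=40, EF_F=18) = 40; EF_G = 40+3 = 43
Expected project duration μ = 43 hours. Critical path: C → D → E → G.

Variance along critical path = 2.778 + 2.778 + 2.778 + 0.111 = 8.444; σ = √8.444 = 2.906 hours.
Z = (49 − 43) / 2.906 = 2.065
P(T ≤ 49) = Φ(2.065) ≈ 0.981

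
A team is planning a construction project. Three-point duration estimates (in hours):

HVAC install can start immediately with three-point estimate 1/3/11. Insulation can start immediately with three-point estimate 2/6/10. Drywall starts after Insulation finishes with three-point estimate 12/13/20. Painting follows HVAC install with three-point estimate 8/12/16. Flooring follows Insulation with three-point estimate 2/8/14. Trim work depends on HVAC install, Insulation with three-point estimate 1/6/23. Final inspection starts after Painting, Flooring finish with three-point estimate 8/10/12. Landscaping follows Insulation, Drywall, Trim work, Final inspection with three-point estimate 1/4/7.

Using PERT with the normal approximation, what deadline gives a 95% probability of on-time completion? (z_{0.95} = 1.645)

34.0 hours

te_HVAC install = (1 + 4·3 + 11)/6 = 24/6 = 4; σ²_HVAC install = ((11−1)/6)² = 2.778
te_Insulation = (2 + 4·6 + 10)/6 = 36/6 = 6; σ²_Insulation = ((10−2)/6)² = 1.778
te_Drywall = (12 + 4·13 + 20)/6 = 84/6 = 14; σ²_Drywall = ((20−12)/6)² = 1.778
te_Painting = (8 + 4·12 + 16)/6 = 72/6 = 12; σ²_Painting = ((16−8)/6)² = 1.778
te_Flooring = (2 + 4·8 + 14)/6 = 48/6 = 8; σ²_Flooring = ((14−2)/6)² = 4.000
te_Trim work = (1 + 4·6 + 23)/6 = 48/6 = 8; σ²_Trim work = ((23−1)/6)² = 13.444
te_Final inspection = (8 + 4·10 + 12)/6 = 60/6 = 10; σ²_Final inspection = ((12−8)/6)² = 0.444
te_Landscaping = (1 + 4·4 + 7)/6 = 24/6 = 4; σ²_Landscaping = ((7−1)/6)² = 1.000

Forward pass:
ES_HVAC install = 0; EF_HVAC install = 4
ES_Insulation = 0; EF_Insulation = 6
ES_Drywall = 6; EF_Drywall = 6+14 = 20
ES_Painting = 4; EF_Painting = 4+12 = 16
ES_Flooring = 6; EF_Flooring = 6+8 = 14
ES_Trim work = max(EF_HVAC install=4, EF_Insulation=6) = 6; EF_Trim work = 6+8 = 14
ES_Final inspection = max(EF_Painting=16, EF_Flooring=14) = 16; EF_Final inspection = 16+10 = 26
ES_Landscaping = max(EF_Insulation=6, EF_Drywall=20, EF_Trim work=14, EF_Final inspection=26) = 26; EF_Landscaping = 26+4 = 30
Expected project duration μ = 30 hours. Critical path: HVAC install → Painting → Final inspection → Landscaping.

Variance along critical path = 2.778 + 1.778 + 0.444 + 1.000 = 6.000; σ = 2.449 hours.
D = μ + z·σ = 30 + 1.645·2.449 = 34.0 hours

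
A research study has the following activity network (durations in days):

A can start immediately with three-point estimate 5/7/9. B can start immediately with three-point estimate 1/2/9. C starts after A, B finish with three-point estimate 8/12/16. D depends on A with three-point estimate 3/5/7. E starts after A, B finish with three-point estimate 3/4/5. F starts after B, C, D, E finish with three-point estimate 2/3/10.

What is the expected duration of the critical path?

23 days

te_A = (5 + 4·7 + 9)/6 = 42/6 = 7
te_B = (1 + 4·2 + 9)/6 = 18/6 = 3
te_C = (8 + 4·12 + 16)/6 = 72/6 = 12
te_D = (3 + 4·5 + 7)/6 = 30/6 = 5
te_E = (3 + 4·4 + 5)/6 = 24/6 = 4
te_F = (2 + 4·3 + 10)/6 = 24/6 = 4

Forward pass:
ES_A = 0; EF_A = 7
ES_B = 0; EF_B = 3
ES_C = max(EF_A=7, EF_B=3) = 7; EF_C = 7+12 = 19
ES_D = 7; EF_D = 7+5 = 12
ES_E = max(EF_A=7, EF_B=3) = 7; EF_E = 7+4 = 11
ES_F = max(EF_B=3, EF_C=19, EF_D=12, EF_E=11) = 19; EF_F = 19+4 = 23
Expected project duration μ = 23 days. Critical path: A → C → F.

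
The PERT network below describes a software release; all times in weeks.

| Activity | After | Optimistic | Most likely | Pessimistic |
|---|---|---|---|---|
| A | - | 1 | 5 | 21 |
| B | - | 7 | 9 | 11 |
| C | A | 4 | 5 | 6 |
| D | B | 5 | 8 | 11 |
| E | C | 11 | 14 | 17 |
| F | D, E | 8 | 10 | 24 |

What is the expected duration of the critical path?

38 weeks

te_A = (1 + 4·5 + 21)/6 = 42/6 = 7
te_B = (7 + 4·9 + 11)/6 = 54/6 = 9
te_C = (4 + 4·5 + 6)/6 = 30/6 = 5
te_D = (5 + 4·8 + 11)/6 = 48/6 = 8
te_E = (11 + 4·14 + 17)/6 = 84/6 = 14
te_F = (8 + 4·10 + 24)/6 = 72/6 = 12

Forward pass:
ES_A = 0; EF_A = 7
ES_B = 0; EF_B = 9
ES_C = 7; EF_C = 7+5 = 12
ES_D = 9; EF_D = 9+8 = 17
ES_E = 12; EF_E = 12+14 = 26
ES_F = max(EF_D=17, EF_E=26) = 26; EF_F = 26+12 = 38
Expected project duration μ = 38 weeks. Critical path: A → C → E → F.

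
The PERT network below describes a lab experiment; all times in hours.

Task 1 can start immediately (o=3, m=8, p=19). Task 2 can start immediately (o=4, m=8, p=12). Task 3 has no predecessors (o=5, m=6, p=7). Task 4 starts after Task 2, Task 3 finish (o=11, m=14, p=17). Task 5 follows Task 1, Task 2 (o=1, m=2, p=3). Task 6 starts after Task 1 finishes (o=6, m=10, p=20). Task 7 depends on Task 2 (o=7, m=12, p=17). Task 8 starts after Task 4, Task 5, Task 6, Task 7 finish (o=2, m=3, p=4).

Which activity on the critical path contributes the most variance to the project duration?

te_Task 1 = (3 + 4·8 + 19)/6 = 54/6 = 9; σ²_Task 1 = ((19−3)/6)² = 7.111
te_Task 2 = (4 + 4·8 + 12)/6 = 48/6 = 8; σ²_Task 2 = ((12−4)/6)² = 1.778
te_Task 3 = (5 + 4·6 + 7)/6 = 36/6 = 6; σ²_Task 3 = ((7−5)/6)² = 0.111
te_Task 4 = (11 + 4·14 + 17)/6 = 84/6 = 14; σ²_Task 4 = ((17−11)/6)² = 1.000
te_Task 5 = (1 + 4·2 + 3)/6 = 12/6 = 2; σ²_Task 5 = ((3−1)/6)² = 0.111
te_Task 6 = (6 + 4·10 + 20)/6 = 66/6 = 11; σ²_Task 6 = ((20−6)/6)² = 5.444
te_Task 7 = (7 + 4·12 + 17)/6 = 72/6 = 12; σ²_Task 7 = ((17−7)/6)² = 2.778
te_Task 8 = (2 + 4·3 + 4)/6 = 18/6 = 3; σ²_Task 8 = ((4−2)/6)² = 0.111

Forward pass:
ES_Task 1 = 0; EF_Task 1 = 9
ES_Task 2 = 0; EF_Task 2 = 8
ES_Task 3 = 0; EF_Task 3 = 6
ES_Task 4 = max(EF_Task 2=8, EF_Task 3=6) = 8; EF_Task 4 = 8+14 = 22
ES_Task 5 = max(EF_Task 1=9, EF_Task 2=8) = 9; EF_Task 5 = 9+2 = 11
ES_Task 6 = 9; EF_Task 6 = 9+11 = 20
ES_Task 7 = 8; EF_Task 7 = 8+12 = 20
ES_Task 8 = max(EF_Task 4=22, EF_Task 5=11, EF_Task 6=20, EF_Task 7=20) = 22; EF_Task 8 = 22+3 = 25
Expected project duration μ = 25 hours. Critical path: Task 2 → Task 4 → Task 8.

Variances on critical path: σ²_Task 2=1.778, σ²_Task 4=1.000, σ²_Task 8=0.111.
Largest is σ²_Task 2 = 1.778.

Task 2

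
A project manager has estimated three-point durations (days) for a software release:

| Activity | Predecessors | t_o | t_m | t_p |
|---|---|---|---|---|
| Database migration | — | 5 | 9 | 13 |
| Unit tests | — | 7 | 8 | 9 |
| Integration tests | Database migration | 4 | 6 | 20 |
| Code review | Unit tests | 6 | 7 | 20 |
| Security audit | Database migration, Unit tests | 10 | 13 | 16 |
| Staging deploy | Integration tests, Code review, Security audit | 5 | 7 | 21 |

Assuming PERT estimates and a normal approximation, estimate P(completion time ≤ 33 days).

0.738

te_Database migration = (5 + 4·9 + 13)/6 = 54/6 = 9; σ²_Database migration = ((13−5)/6)² = 1.778
te_Unit tests = (7 + 4·8 + 9)/6 = 48/6 = 8; σ²_Unit tests = ((9−7)/6)² = 0.111
te_Integration tests = (4 + 4·6 + 20)/6 = 48/6 = 8; σ²_Integration tests = ((20−4)/6)² = 7.111
te_Code review = (6 + 4·7 + 20)/6 = 54/6 = 9; σ²_Code review = ((20−6)/6)² = 5.444
te_Security audit = (10 + 4·13 + 16)/6 = 78/6 = 13; σ²_Security audit = ((16−10)/6)² = 1.000
te_Staging deploy = (5 + 4·7 + 21)/6 = 54/6 = 9; σ²_Staging deploy = ((21−5)/6)² = 7.111

Forward pass:
ES_Database migration = 0; EF_Database migration = 9
ES_Unit tests = 0; EF_Unit tests = 8
ES_Integration tests = 9; EF_Integration tests = 9+8 = 17
ES_Code review = 8; EF_Code review = 8+9 = 17
ES_Security audit = max(EF_Database migration=9, EF_Unit tests=8) = 9; EF_Security audit = 9+13 = 22
ES_Staging deploy = max(EF_Integration tests=17, EF_Code review=17, EF_Security audit=22) = 22; EF_Staging deploy = 22+9 = 31
Expected project duration μ = 31 days. Critical path: Database migration → Security audit → Staging deploy.

Variance along critical path = 1.778 + 1.000 + 7.111 = 9.889; σ = √9.889 = 3.145 days.
Z = (33 − 31) / 3.145 = 0.636
P(T ≤ 33) = Φ(0.636) ≈ 0.738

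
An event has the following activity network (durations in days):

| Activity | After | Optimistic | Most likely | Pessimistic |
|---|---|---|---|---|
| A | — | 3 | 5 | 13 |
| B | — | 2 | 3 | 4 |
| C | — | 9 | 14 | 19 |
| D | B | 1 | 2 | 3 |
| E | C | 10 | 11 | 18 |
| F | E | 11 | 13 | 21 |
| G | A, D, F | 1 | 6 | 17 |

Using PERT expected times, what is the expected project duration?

47 days

te_A = (3 + 4·5 + 13)/6 = 36/6 = 6
te_B = (2 + 4·3 + 4)/6 = 18/6 = 3
te_C = (9 + 4·14 + 19)/6 = 84/6 = 14
te_D = (1 + 4·2 + 3)/6 = 12/6 = 2
te_E = (10 + 4·11 + 18)/6 = 72/6 = 12
te_F = (11 + 4·13 + 21)/6 = 84/6 = 14
te_G = (1 + 4·6 + 17)/6 = 42/6 = 7

Forward pass:
ES_A = 0; EF_A = 6
ES_B = 0; EF_B = 3
ES_C = 0; EF_C = 14
ES_D = 3; EF_D = 3+2 = 5
ES_E = 14; EF_E = 14+12 = 26
ES_F = 26; EF_F = 26+14 = 40
ES_G = max(EF_A=6, EF_D=5, EF_F=40) = 40; EF_G = 40+7 = 47
Expected project duration μ = 47 days. Critical path: C → E → F → G.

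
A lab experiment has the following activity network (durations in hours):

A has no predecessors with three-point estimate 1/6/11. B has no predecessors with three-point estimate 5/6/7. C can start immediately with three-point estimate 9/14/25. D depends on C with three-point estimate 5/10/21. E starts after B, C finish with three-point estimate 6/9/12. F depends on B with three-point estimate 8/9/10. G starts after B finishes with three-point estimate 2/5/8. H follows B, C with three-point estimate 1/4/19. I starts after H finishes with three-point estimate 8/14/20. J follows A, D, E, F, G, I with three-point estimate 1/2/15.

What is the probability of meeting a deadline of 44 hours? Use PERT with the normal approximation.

te_A = (1 + 4·6 + 11)/6 = 36/6 = 6; σ²_A = ((11−1)/6)² = 2.778
te_B = (5 + 4·6 + 7)/6 = 36/6 = 6; σ²_B = ((7−5)/6)² = 0.111
te_C = (9 + 4·14 + 25)/6 = 90/6 = 15; σ²_C = ((25−9)/6)² = 7.111
te_D = (5 + 4·10 + 21)/6 = 66/6 = 11; σ²_D = ((21−5)/6)² = 7.111
te_E = (6 + 4·9 + 12)/6 = 54/6 = 9; σ²_E = ((12−6)/6)² = 1.000
te_F = (8 + 4·9 + 10)/6 = 54/6 = 9; σ²_F = ((10−8)/6)² = 0.111
te_G = (2 + 4·5 + 8)/6 = 30/6 = 5; σ²_G = ((8−2)/6)² = 1.000
te_H = (1 + 4·4 + 19)/6 = 36/6 = 6; σ²_H = ((19−1)/6)² = 9.000
te_I = (8 + 4·14 + 20)/6 = 84/6 = 14; σ²_I = ((20−8)/6)² = 4.000
te_J = (1 + 4·2 + 15)/6 = 24/6 = 4; σ²_J = ((15−1)/6)² = 5.444

Forward pass:
ES_A = 0; EF_A = 6
ES_B = 0; EF_B = 6
ES_C = 0; EF_C = 15
ES_D = 15; EF_D = 15+11 = 26
ES_E = max(EF_B=6, EF_C=15) = 15; EF_E = 15+9 = 24
ES_F = 6; EF_F = 6+9 = 15
ES_G = 6; EF_G = 6+5 = 11
ES_H = max(EF_B=6, EF_C=15) = 15; EF_H = 15+6 = 21
ES_I = 21; EF_I = 21+14 = 35
ES_J = max(EF_A=6, EF_D=26, EF_E=24, EF_F=15, EF_G=11, EF_I=35) = 35; EF_J = 35+4 = 39
Expected project duration μ = 39 hours. Critical path: C → H → I → J.

Variance along critical path = 7.111 + 9.000 + 4.000 + 5.444 = 25.556; σ = √25.556 = 5.055 hours.
Z = (44 − 39) / 5.055 = 0.989
P(T ≤ 44) = Φ(0.989) ≈ 0.839

0.839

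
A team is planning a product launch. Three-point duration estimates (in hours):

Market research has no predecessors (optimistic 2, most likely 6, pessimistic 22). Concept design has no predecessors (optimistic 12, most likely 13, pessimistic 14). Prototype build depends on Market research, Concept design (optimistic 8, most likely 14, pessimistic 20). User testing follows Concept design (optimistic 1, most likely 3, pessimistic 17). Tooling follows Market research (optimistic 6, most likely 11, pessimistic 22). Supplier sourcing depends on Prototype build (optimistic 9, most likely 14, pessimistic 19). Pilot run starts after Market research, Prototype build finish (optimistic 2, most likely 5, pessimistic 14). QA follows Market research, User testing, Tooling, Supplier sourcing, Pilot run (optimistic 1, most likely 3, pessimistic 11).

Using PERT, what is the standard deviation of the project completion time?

3.11 hours

te_Market research = (2 + 4·6 + 22)/6 = 48/6 = 8; σ²_Market research = ((22−2)/6)² = 11.111
te_Concept design = (12 + 4·13 + 14)/6 = 78/6 = 13; σ²_Concept design = ((14−12)/6)² = 0.111
te_Prototype build = (8 + 4·14 + 20)/6 = 84/6 = 14; σ²_Prototype build = ((20−8)/6)² = 4.000
te_User testing = (1 + 4·3 + 17)/6 = 30/6 = 5; σ²_User testing = ((17−1)/6)² = 7.111
te_Tooling = (6 + 4·11 + 22)/6 = 72/6 = 12; σ²_Tooling = ((22−6)/6)² = 7.111
te_Supplier sourcing = (9 + 4·14 + 19)/6 = 84/6 = 14; σ²_Supplier sourcing = ((19−9)/6)² = 2.778
te_Pilot run = (2 + 4·5 + 14)/6 = 36/6 = 6; σ²_Pilot run = ((14−2)/6)² = 4.000
te_QA = (1 + 4·3 + 11)/6 = 24/6 = 4; σ²_QA = ((11−1)/6)² = 2.778

Forward pass:
ES_Market research = 0; EF_Market research = 8
ES_Concept design = 0; EF_Concept design = 13
ES_Prototype build = max(EF_Market research=8, EF_Concept design=13) = 13; EF_Prototype build = 13+14 = 27
ES_User testing = 13; EF_User testing = 13+5 = 18
ES_Tooling = 8; EF_Tooling = 8+12 = 20
ES_Supplier sourcing = 27; EF_Supplier sourcing = 27+14 = 41
ES_Pilot run = max(EF_Market research=8, EF_Prototype build=27) = 27; EF_Pilot run = 27+6 = 33
ES_QA = max(EF_Market research=8, EF_User testing=18, EF_Tooling=20, EF_Supplier sourcing=41, EF_Pilot run=33) = 41; EF_QA = 41+4 = 45
Expected project duration μ = 45 hours. Critical path: Concept design → Prototype build → Supplier sourcing → QA.

Variance along critical path = 0.111 + 4.000 + 2.778 + 2.778 = 9.667
σ = √9.667 = 3.109 hours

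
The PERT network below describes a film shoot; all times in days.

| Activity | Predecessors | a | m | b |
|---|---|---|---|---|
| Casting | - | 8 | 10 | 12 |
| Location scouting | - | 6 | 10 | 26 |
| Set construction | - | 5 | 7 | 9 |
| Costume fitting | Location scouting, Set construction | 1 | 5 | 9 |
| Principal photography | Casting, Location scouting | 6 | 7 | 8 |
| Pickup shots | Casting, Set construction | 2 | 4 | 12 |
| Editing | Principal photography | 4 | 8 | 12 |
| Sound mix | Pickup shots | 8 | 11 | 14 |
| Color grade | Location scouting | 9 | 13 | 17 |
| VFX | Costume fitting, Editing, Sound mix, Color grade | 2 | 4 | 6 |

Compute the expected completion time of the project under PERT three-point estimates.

31 days

te_Casting = (8 + 4·10 + 12)/6 = 60/6 = 10
te_Location scouting = (6 + 4·10 + 26)/6 = 72/6 = 12
te_Set construction = (5 + 4·7 + 9)/6 = 42/6 = 7
te_Costume fitting = (1 + 4·5 + 9)/6 = 30/6 = 5
te_Principal photography = (6 + 4·7 + 8)/6 = 42/6 = 7
te_Pickup shots = (2 + 4·4 + 12)/6 = 30/6 = 5
te_Editing = (4 + 4·8 + 12)/6 = 48/6 = 8
te_Sound mix = (8 + 4·11 + 14)/6 = 66/6 = 11
te_Color grade = (9 + 4·13 + 17)/6 = 78/6 = 13
te_VFX = (2 + 4·4 + 6)/6 = 24/6 = 4

Forward pass:
ES_Casting = 0; EF_Casting = 10
ES_Location scouting = 0; EF_Location scouting = 12
ES_Set construction = 0; EF_Set construction = 7
ES_Costume fitting = max(EF_Location scouting=12, EF_Set construction=7) = 12; EF_Costume fitting = 12+5 = 17
ES_Principal photography = max(EF_Casting=10, EF_Location scouting=12) = 12; EF_Principal photography = 12+7 = 19
ES_Pickup shots = max(EF_Casting=10, EF_Set construction=7) = 10; EF_Pickup shots = 10+5 = 15
ES_Editing = 19; EF_Editing = 19+8 = 27
ES_Sound mix = 15; EF_Sound mix = 15+11 = 26
ES_Color grade = 12; EF_Color grade = 12+13 = 25
ES_VFX = max(EF_Costume fitting=17, EF_Editing=27, EF_Sound mix=26, EF_Color grade=25) = 27; EF_VFX = 27+4 = 31
Expected project duration μ = 31 days. Critical path: Location scouting → Principal photography → Editing → VFX.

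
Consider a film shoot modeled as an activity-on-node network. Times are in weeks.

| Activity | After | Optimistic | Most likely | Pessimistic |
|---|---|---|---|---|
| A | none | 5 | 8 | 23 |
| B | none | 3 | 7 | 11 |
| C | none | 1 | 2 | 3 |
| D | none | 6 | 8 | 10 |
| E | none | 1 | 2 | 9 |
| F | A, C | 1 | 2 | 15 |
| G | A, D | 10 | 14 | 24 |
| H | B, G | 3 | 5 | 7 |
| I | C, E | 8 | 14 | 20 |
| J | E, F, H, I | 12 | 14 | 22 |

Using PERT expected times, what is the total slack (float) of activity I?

13 weeks

te_A = (5 + 4·8 + 23)/6 = 60/6 = 10
te_B = (3 + 4·7 + 11)/6 = 42/6 = 7
te_C = (1 + 4·2 + 3)/6 = 12/6 = 2
te_D = (6 + 4·8 + 10)/6 = 48/6 = 8
te_E = (1 + 4·2 + 9)/6 = 18/6 = 3
te_F = (1 + 4·2 + 15)/6 = 24/6 = 4
te_G = (10 + 4·14 + 24)/6 = 90/6 = 15
te_H = (3 + 4·5 + 7)/6 = 30/6 = 5
te_I = (8 + 4·14 + 20)/6 = 84/6 = 14
te_J = (12 + 4·14 + 22)/6 = 90/6 = 15

Forward pass:
ES_A = 0; EF_A = 10
ES_B = 0; EF_B = 7
ES_C = 0; EF_C = 2
ES_D = 0; EF_D = 8
ES_E = 0; EF_E = 3
ES_F = max(EF_A=10, EF_C=2) = 10; EF_F = 10+4 = 14
ES_G = max(EF_A=10, EF_D=8) = 10; EF_G = 10+15 = 25
ES_H = max(EF_B=7, EF_G=25) = 25; EF_H = 25+5 = 30
ES_I = max(EF_C=2, EF_E=3) = 3; EF_I = 3+14 = 17
ES_J = max(EF_E=3, EF_F=14, EF_H=30, EF_I=17) = 30; EF_J = 30+15 = 45
Expected project duration μ = 45 weeks. Critical path: A → G → H → J.

Backward pass:
LF_J = 45; LS_J = 45−15 = 30
LF_I = LS_J = 30; LS_I = 30−14 = 16
LF_H = LS_J = 30; LS_H = 30−5 = 25
LF_G = LS_H = 25; LS_G = 25−15 = 10
LF_F = LS_J = 30; LS_F = 30−4 = 26
LF_E = min(LS_I=16, LS_J=30) = 16; LS_E = 16−3 = 13
LF_D = LS_G = 10; LS_D = 10−8 = 2
LF_C = min(LS_F=26, LS_I=16) = 16; LS_C = 16−2 = 14
LF_B = LS_H = 25; LS_B = 25−7 = 18
LF_A = min(LS_F=26, LS_G=10) = 10; LS_A = 10−10 = 0
Slack_I = LS_I − ES_I = 16 − 3 = 13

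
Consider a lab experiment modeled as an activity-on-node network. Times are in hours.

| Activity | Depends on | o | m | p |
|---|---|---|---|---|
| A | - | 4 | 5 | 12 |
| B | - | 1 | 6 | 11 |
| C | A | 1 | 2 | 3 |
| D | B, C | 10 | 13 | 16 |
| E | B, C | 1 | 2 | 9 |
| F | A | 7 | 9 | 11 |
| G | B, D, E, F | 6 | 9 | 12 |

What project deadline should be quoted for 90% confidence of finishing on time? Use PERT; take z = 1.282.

te_A = (4 + 4·5 + 12)/6 = 36/6 = 6; σ²_A = ((12−4)/6)² = 1.778
te_B = (1 + 4·6 + 11)/6 = 36/6 = 6; σ²_B = ((11−1)/6)² = 2.778
te_C = (1 + 4·2 + 3)/6 = 12/6 = 2; σ²_C = ((3−1)/6)² = 0.111
te_D = (10 + 4·13 + 16)/6 = 78/6 = 13; σ²_D = ((16−10)/6)² = 1.000
te_E = (1 + 4·2 + 9)/6 = 18/6 = 3; σ²_E = ((9−1)/6)² = 1.778
te_F = (7 + 4·9 + 11)/6 = 54/6 = 9; σ²_F = ((11−7)/6)² = 0.444
te_G = (6 + 4·9 + 12)/6 = 54/6 = 9; σ²_G = ((12−6)/6)² = 1.000

Forward pass:
ES_A = 0; EF_A = 6
ES_B = 0; EF_B = 6
ES_C = 6; EF_C = 6+2 = 8
ES_D = max(EF_B=6, EF_C=8) = 8; EF_D = 8+13 = 21
ES_E = max(EF_B=6, EF_C=8) = 8; EF_E = 8+3 = 11
ES_F = 6; EF_F = 6+9 = 15
ES_G = max(EF_B=6, EF_D=21, EF_E=11, EF_F=15) = 21; EF_G = 21+9 = 30
Expected project duration μ = 30 hours. Critical path: A → C → D → G.

Variance along critical path = 1.778 + 0.111 + 1.000 + 1.000 = 3.889; σ = 1.972 hours.
D = μ + z·σ = 30 + 1.282·1.972 = 32.5 hours

32.5 hours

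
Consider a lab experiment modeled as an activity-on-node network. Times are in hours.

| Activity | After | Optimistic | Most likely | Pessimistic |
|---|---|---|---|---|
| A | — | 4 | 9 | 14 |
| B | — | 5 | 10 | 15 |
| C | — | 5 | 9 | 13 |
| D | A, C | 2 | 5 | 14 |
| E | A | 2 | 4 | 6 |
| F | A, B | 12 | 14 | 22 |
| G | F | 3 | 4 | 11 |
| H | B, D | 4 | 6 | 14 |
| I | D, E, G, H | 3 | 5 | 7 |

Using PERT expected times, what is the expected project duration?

35 hours

te_A = (4 + 4·9 + 14)/6 = 54/6 = 9
te_B = (5 + 4·10 + 15)/6 = 60/6 = 10
te_C = (5 + 4·9 + 13)/6 = 54/6 = 9
te_D = (2 + 4·5 + 14)/6 = 36/6 = 6
te_E = (2 + 4·4 + 6)/6 = 24/6 = 4
te_F = (12 + 4·14 + 22)/6 = 90/6 = 15
te_G = (3 + 4·4 + 11)/6 = 30/6 = 5
te_H = (4 + 4·6 + 14)/6 = 42/6 = 7
te_I = (3 + 4·5 + 7)/6 = 30/6 = 5

Forward pass:
ES_A = 0; EF_A = 9
ES_B = 0; EF_B = 10
ES_C = 0; EF_C = 9
ES_D = max(EF_A=9, EF_C=9) = 9; EF_D = 9+6 = 15
ES_E = 9; EF_E = 9+4 = 13
ES_F = max(EF_A=9, EF_B=10) = 10; EF_F = 10+15 = 25
ES_G = 25; EF_G = 25+5 = 30
ES_H = max(EF_B=10, EF_D=15) = 15; EF_H = 15+7 = 22
ES_I = max(EF_D=15, EF_E=13, EF_G=30, EF_H=22) = 30; EF_I = 30+5 = 35
Expected project duration μ = 35 hours. Critical path: B → F → G → I.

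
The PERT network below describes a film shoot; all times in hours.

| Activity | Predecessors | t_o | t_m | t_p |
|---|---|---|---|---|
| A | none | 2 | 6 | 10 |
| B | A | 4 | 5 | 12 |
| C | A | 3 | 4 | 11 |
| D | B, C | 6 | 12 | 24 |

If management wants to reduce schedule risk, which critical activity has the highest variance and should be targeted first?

D

te_A = (2 + 4·6 + 10)/6 = 36/6 = 6; σ²_A = ((10−2)/6)² = 1.778
te_B = (4 + 4·5 + 12)/6 = 36/6 = 6; σ²_B = ((12−4)/6)² = 1.778
te_C = (3 + 4·4 + 11)/6 = 30/6 = 5; σ²_C = ((11−3)/6)² = 1.778
te_D = (6 + 4·12 + 24)/6 = 78/6 = 13; σ²_D = ((24−6)/6)² = 9.000

Forward pass:
ES_A = 0; EF_A = 6
ES_B = 6; EF_B = 6+6 = 12
ES_C = 6; EF_C = 6+5 = 11
ES_D = max(EF_B=12, EF_C=11) = 12; EF_D = 12+13 = 25
Expected project duration μ = 25 hours. Critical path: A → B → D.

Variances on critical path: σ²_A=1.778, σ²_B=1.778, σ²_D=9.000.
Largest is σ²_D = 9.000.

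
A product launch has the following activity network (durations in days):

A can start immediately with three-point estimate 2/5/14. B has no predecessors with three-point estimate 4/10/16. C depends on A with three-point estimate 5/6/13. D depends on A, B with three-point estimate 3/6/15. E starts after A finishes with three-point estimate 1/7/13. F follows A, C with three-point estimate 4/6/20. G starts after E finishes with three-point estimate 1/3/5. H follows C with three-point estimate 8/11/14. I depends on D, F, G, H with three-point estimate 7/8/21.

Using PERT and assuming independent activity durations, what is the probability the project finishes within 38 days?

te_A = (2 + 4·5 + 14)/6 = 36/6 = 6; σ²_A = ((14−2)/6)² = 4.000
te_B = (4 + 4·10 + 16)/6 = 60/6 = 10; σ²_B = ((16−4)/6)² = 4.000
te_C = (5 + 4·6 + 13)/6 = 42/6 = 7; σ²_C = ((13−5)/6)² = 1.778
te_D = (3 + 4·6 + 15)/6 = 42/6 = 7; σ²_D = ((15−3)/6)² = 4.000
te_E = (1 + 4·7 + 13)/6 = 42/6 = 7; σ²_E = ((13−1)/6)² = 4.000
te_F = (4 + 4·6 + 20)/6 = 48/6 = 8; σ²_F = ((20−4)/6)² = 7.111
te_G = (1 + 4·3 + 5)/6 = 18/6 = 3; σ²_G = ((5−1)/6)² = 0.444
te_H = (8 + 4·11 + 14)/6 = 66/6 = 11; σ²_H = ((14−8)/6)² = 1.000
te_I = (7 + 4·8 + 21)/6 = 60/6 = 10; σ²_I = ((21−7)/6)² = 5.444

Forward pass:
ES_A = 0; EF_A = 6
ES_B = 0; EF_B = 10
ES_C = 6; EF_C = 6+7 = 13
ES_D = max(EF_A=6, EF_B=10) = 10; EF_D = 10+7 = 17
ES_E = 6; EF_E = 6+7 = 13
ES_F = max(EF_A=6, EF_C=13) = 13; EF_F = 13+8 = 21
ES_G = 13; EF_G = 13+3 = 16
ES_H = 13; EF_H = 13+11 = 24
ES_I = max(EF_D=17, EF_F=21, EF_G=16, EF_H=24) = 24; EF_I = 24+10 = 34
Expected project duration μ = 34 days. Critical path: A → C → H → I.

Variance along critical path = 4.000 + 1.778 + 1.000 + 5.444 = 12.222; σ = √12.222 = 3.496 days.
Z = (38 − 34) / 3.496 = 1.144
P(T ≤ 38) = Φ(1.144) ≈ 0.874

0.874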